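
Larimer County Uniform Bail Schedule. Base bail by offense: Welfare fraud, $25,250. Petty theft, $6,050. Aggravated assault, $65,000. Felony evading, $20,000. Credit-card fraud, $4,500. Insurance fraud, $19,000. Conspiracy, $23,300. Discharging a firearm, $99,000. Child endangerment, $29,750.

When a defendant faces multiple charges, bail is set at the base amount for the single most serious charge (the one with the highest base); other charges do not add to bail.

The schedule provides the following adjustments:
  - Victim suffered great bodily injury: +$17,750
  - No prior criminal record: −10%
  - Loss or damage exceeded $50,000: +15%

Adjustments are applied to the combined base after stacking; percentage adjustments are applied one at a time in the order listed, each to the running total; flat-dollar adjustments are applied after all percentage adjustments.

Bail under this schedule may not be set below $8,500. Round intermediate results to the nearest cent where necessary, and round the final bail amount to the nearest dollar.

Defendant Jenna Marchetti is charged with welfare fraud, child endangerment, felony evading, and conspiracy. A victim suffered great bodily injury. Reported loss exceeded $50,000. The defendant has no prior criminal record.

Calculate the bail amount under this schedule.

$48,541

Base amounts from the schedule: welfare fraud $25,250; child endangerment $29,750; felony evading $20,000; conspiracy $23,300.
Stacking rule: use the highest base only. Highest is child endangerment at $29,750. Combined base = $29,750.
No prior criminal record (−10%): $29,750 × 0.9 = $26,775.
Loss or damage exceeded $50,000 (+15%): $26,775 × 1.15 = $30,791.25.
Victim suffered great bodily injury (+$17,750 flat): $30,791.25 + $17,750 = $48,541.25.
$48,541.25 is at or above the $8,500 minimum.
Rounded to the nearest dollar: $48,541.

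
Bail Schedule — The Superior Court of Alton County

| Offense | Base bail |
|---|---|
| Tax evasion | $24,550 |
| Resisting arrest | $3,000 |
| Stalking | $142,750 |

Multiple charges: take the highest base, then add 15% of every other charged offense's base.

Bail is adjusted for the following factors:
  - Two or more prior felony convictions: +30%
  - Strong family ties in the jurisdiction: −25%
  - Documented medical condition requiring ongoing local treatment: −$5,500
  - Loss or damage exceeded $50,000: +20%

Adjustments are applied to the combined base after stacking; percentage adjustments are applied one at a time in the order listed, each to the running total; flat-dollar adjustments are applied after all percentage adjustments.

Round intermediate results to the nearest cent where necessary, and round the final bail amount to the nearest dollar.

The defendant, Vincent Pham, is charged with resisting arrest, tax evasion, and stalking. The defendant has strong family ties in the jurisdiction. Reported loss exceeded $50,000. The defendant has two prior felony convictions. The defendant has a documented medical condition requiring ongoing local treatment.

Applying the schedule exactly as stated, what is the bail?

Base amounts from the schedule: resisting arrest $3,000; tax evasion $24,550; stalking $142,750.
Stacking rule: highest base plus 15% of each additional charge. Highest is stalking at $142,750. Additional: $3,000 × 15% = $450; $24,550 × 15% = $3,682.50. Combined base = $142,750 + $4,132.50 = $146,882.50.
Two or more prior felony convictions (+30%): $146,882.50 × 1.3 = $190,947.25.
Strong family ties in the jurisdiction (−25%): $190,947.25 × 0.75 = $143,210.44.
Loss or damage exceeded $50,000 (+20%): $143,210.44 × 1.2 = $171,852.53.
Documented medical condition requiring ongoing local treatment (−$5,500 flat): $171,852.53 − $5,500 = $166,352.53.
Rounded to the nearest dollar: $166,353.

$166,353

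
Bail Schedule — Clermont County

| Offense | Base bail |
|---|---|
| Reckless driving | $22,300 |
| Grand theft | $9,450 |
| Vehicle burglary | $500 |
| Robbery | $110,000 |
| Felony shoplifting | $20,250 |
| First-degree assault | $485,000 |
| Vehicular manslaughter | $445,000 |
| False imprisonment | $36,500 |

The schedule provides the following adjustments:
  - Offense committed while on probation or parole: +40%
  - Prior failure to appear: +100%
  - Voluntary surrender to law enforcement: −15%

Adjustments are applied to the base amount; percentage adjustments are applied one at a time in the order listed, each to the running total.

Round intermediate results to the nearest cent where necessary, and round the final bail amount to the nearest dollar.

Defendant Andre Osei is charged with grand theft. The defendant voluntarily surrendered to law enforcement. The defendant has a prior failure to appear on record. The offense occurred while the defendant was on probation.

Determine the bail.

$22,491

Base amounts from the schedule: grand theft $9,450.
Single charge. Combined base = $9,450.
Offense committed while on probation or parole (+40%): $9,450 × 1.4 = $13,230.
Prior failure to appear (+100%): $13,230 × 2 = $26,460.
Voluntary surrender to law enforcement (−15%): $26,460 × 0.85 = $22,491.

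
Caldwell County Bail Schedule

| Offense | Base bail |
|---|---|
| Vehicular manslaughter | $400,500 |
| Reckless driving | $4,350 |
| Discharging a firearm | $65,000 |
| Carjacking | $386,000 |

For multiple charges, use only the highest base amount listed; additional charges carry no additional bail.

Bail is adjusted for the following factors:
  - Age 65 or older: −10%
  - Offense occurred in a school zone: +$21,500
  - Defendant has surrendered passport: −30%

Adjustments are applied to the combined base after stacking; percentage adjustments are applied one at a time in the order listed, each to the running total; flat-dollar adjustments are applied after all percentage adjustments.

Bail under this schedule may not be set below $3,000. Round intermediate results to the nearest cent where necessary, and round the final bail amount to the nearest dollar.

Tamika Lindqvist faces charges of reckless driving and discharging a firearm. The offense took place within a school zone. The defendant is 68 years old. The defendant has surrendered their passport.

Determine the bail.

$62,450

Base amounts from the schedule: reckless driving $4,350; discharging a firearm $65,000.
Stacking rule: use the highest base only. Highest is discharging a firearm at $65,000. Combined base = $65,000.
Age 65 or older (−10%): $65,000 × 0.9 = $58,500.
Defendant has surrendered passport (−30%): $58,500 × 0.7 = $40,950.
Offense occurred in a school zone (+$21,500 flat): $40,950 + $21,500 = $62,450.
$62,450 is at or above the $3,000 minimum.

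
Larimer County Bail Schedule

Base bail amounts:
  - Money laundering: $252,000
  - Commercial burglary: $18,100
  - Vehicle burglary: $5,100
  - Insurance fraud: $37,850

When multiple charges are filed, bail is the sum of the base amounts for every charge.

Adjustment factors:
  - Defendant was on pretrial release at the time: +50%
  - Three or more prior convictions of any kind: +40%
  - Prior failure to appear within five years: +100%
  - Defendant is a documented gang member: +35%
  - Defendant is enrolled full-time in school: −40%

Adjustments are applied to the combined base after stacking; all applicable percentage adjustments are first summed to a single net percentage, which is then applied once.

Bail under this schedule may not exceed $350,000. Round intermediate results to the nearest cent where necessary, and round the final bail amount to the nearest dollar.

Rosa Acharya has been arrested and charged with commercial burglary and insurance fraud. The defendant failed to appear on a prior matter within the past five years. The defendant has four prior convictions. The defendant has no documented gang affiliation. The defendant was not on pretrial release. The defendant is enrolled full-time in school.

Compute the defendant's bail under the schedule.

$111,900

Base amounts from the schedule: commercial burglary $18,100; insurance fraud $37,850.
Stacking rule: sum of all bases. $18,100 + $37,850 = $55,950.
Net percentage adjustment: +40% +100% −40% = +100%. $55,950 × 2 = $111,900.
$111,900 is within the $350,000 maximum.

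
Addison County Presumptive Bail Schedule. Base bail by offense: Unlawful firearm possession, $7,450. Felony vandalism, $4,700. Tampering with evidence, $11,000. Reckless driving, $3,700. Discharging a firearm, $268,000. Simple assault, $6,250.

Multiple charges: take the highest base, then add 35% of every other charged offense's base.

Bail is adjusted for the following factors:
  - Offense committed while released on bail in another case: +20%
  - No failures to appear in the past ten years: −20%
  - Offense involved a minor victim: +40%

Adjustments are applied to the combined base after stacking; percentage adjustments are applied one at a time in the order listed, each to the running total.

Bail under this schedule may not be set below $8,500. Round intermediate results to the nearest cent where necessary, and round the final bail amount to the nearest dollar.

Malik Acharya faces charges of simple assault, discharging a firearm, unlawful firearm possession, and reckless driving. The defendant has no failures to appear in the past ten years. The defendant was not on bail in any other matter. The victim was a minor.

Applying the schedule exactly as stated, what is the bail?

Base amounts from the schedule: simple assault $6,250; discharging a firearm $268,000; unlawful firearm possession $7,450; reckless driving $3,700.
Stacking rule: highest base plus 35% of each additional charge. Highest is discharging a firearm at $268,000. Additional: $6,250 × 35% = $2,187.50; $7,450 × 35% = $2,607.50; $3,700 × 35% = $1,295. Combined base = $268,000 + $6,090 = $274,090.
No failures to appear in the past ten years (−20%): $274,090 × 0.8 = $219,272.
Offense involved a minor victim (+40%): $219,272 × 1.4 = $306,980.80.
$306,980.80 is at or above the $8,500 minimum.
Rounded to the nearest dollar: $306,981.

$306,981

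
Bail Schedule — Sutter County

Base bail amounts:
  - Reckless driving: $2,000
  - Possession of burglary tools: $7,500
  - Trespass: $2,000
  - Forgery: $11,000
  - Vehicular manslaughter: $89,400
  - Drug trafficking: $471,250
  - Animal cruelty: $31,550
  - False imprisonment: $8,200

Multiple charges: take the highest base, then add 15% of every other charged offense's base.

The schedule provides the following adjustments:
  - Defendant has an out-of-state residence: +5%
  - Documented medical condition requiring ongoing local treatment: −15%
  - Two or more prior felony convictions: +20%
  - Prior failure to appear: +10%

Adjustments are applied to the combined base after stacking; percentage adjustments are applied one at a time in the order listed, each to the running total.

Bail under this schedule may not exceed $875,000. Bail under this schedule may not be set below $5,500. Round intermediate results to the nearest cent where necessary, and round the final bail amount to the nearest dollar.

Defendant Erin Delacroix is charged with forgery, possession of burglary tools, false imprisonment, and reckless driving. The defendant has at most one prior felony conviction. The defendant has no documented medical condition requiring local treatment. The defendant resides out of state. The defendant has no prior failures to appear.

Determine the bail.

Base amounts from the schedule: forgery $11,000; possession of burglary tools $7,500; false imprisonment $8,200; reckless driving $2,000.
Stacking rule: highest base plus 15% of each additional charge. Highest is forgery at $11,000. Additional: $7,500 × 15% = $1,125; $8,200 × 15% = $1,230; $2,000 × 15% = $300. Combined base = $11,000 + $2,655 = $13,655.
Defendant has an out-of-state residence (+5%): $13,655 × 1.05 = $14,337.75.
$14,337.75 is within the $875,000 maximum.
$14,337.75 is at or above the $5,500 minimum.
Rounded to the nearest dollar: $14,338.

$14,338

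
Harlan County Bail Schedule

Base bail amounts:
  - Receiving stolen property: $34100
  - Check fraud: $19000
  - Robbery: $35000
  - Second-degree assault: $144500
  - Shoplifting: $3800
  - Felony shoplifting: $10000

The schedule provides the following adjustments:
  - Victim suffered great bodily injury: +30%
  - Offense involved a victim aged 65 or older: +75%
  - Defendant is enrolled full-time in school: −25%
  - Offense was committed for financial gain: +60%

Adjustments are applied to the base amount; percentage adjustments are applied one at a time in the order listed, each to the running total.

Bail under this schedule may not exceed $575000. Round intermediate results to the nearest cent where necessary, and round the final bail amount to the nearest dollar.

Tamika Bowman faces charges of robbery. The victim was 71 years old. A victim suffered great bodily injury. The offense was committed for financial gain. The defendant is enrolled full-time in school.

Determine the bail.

$95550

Base amounts from the schedule: robbery $35000.
Single charge. Combined base = $35000.
Victim suffered great bodily injury (+30%): $35000 × 1.3 = $45500.
Offense involved a victim aged 65 or older (+75%): $45500 × 1.75 = $79625.
Defendant is enrolled full-time in school (−25%): $79625 × 0.75 = $59718.75.
Offense was committed for financial gain (+60%): $59718.75 × 1.6 = $95550.
$95550 is within the $575000 maximum.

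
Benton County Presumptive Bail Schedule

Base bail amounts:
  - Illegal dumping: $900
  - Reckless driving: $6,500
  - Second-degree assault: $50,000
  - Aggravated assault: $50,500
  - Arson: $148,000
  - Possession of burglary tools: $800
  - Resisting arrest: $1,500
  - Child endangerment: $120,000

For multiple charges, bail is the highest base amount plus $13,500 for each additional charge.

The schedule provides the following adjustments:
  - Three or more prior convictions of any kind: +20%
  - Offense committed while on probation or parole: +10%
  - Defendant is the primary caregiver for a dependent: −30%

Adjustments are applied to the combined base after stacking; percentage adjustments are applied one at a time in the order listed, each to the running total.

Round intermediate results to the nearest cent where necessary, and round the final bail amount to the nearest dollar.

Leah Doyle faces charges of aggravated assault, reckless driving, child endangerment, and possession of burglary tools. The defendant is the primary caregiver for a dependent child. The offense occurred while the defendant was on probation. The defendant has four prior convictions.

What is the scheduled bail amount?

$148,302

Base amounts from the schedule: aggravated assault $50,500; reckless driving $6,500; child endangerment $120,000; possession of burglary tools $800.
Stacking rule: highest base plus $13,500 per additional charge. Highest is child endangerment at $120,000; 3 additional charges → +$40,500. Combined base = $160,500.
Three or more prior convictions of any kind (+20%): $160,500 × 1.2 = $192,600.
Offense committed while on probation or parole (+10%): $192,600 × 1.1 = $211,860.
Defendant is the primary caregiver for a dependent (−30%): $211,860 × 0.7 = $148,302.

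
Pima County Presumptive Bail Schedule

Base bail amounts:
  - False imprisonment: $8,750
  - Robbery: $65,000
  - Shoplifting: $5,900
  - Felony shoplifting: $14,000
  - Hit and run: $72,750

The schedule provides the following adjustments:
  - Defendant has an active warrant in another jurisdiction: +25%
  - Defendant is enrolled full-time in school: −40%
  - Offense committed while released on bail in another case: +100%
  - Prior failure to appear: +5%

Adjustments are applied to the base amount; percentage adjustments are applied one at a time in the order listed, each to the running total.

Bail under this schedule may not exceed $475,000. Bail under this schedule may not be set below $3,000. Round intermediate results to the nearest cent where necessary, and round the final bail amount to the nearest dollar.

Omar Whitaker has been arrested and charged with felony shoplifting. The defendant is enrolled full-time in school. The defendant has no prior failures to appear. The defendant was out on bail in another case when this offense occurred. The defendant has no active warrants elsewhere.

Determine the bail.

Base amounts from the schedule: felony shoplifting $14,000.
Single charge. Combined base = $14,000.
Defendant is enrolled full-time in school (−40%): $14,000 × 0.6 = $8,400.
Offense committed while released on bail in another case (+100%): $8,400 × 2 = $16,800.
$16,800 is within the $475,000 maximum.
$16,800 is at or above the $3,000 minimum.

$16,800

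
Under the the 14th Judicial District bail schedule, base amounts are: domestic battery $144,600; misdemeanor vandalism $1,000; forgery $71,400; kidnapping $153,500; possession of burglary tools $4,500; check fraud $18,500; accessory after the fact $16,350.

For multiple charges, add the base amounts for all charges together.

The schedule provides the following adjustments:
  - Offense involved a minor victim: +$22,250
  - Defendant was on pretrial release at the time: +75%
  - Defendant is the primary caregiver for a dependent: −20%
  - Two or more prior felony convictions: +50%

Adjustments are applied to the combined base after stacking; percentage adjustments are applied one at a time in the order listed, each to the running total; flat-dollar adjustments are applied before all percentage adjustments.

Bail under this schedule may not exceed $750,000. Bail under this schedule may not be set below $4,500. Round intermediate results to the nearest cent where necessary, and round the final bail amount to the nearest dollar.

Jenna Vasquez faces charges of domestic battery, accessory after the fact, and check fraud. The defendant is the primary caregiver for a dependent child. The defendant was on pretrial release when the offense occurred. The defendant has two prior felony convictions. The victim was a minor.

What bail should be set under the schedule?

Base amounts from the schedule: domestic battery $144,600; accessory after the fact $16,350; check fraud $18,500.
Stacking rule: sum of all bases. $144,600 + $16,350 + $18,500 = $179,450.
Offense involved a minor victim (+$22,250 flat): $179,450 + $22,250 = $201,700.
Defendant was on pretrial release at the time (+75%): $201,700 × 1.75 = $352,975.
Defendant is the primary caregiver for a dependent (−20%): $352,975 × 0.8 = $282,380.
Two or more prior felony convictions (+50%): $282,380 × 1.5 = $423,570.
$423,570 is within the $750,000 maximum.
$423,570 is at or above the $4,500 minimum.

$423,570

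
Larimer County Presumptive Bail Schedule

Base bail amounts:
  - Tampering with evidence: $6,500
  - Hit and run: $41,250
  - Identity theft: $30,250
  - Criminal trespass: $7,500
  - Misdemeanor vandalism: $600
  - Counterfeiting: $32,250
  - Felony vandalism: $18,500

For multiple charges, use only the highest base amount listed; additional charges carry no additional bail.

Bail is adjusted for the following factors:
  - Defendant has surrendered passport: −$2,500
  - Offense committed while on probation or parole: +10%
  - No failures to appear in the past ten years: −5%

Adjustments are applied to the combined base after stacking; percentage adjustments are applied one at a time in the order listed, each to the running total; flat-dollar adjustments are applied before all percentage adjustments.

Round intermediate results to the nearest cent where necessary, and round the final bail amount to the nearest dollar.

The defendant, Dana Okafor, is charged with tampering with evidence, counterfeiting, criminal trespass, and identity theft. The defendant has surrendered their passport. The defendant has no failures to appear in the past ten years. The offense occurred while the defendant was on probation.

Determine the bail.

$31,089

Base amounts from the schedule: tampering with evidence $6,500; counterfeiting $32,250; criminal trespass $7,500; identity theft $30,250.
Stacking rule: use the highest base only. Highest is counterfeiting at $32,250. Combined base = $32,250.
Defendant has surrendered passport (−$2,500 flat): $32,250 − $2,500 = $29,750.
Offense committed while on probation or parole (+10%): $29,750 × 1.1 = $32,725.
No failures to appear in the past ten years (−5%): $32,725 × 0.95 = $31,088.75.
Rounded to the nearest dollar: $31,089.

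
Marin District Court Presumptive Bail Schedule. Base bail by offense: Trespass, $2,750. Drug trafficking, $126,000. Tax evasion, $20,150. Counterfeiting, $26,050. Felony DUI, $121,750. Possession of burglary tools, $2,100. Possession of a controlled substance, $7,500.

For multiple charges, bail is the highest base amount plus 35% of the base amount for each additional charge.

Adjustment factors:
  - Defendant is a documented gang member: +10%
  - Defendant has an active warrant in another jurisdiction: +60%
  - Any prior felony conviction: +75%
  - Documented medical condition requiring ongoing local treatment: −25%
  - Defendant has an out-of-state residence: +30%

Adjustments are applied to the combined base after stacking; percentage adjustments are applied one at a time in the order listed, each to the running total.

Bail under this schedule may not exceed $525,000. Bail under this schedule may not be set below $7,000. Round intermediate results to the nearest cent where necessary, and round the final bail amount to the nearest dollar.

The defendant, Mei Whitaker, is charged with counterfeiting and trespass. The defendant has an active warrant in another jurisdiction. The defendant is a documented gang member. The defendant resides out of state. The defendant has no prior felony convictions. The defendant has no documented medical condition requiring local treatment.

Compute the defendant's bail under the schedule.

$61,805

Base amounts from the schedule: counterfeiting $26,050; trespass $2,750.
Stacking rule: highest base plus 35% of each additional charge. Highest is counterfeiting at $26,050. Additional: $2,750 × 35% = $962.50. Combined base = $26,050 + $962.50 = $27,012.50.
Defendant is a documented gang member (+10%): $27,012.50 × 1.1 = $29,713.75.
Defendant has an active warrant in another jurisdiction (+60%): $29,713.75 × 1.6 = $47,542.
Defendant has an out-of-state residence (+30%): $47,542 × 1.3 = $61,804.60.
$61,804.60 is within the $525,000 maximum.
$61,804.60 is at or above the $7,000 minimum.
Rounded to the nearest dollar: $61,805.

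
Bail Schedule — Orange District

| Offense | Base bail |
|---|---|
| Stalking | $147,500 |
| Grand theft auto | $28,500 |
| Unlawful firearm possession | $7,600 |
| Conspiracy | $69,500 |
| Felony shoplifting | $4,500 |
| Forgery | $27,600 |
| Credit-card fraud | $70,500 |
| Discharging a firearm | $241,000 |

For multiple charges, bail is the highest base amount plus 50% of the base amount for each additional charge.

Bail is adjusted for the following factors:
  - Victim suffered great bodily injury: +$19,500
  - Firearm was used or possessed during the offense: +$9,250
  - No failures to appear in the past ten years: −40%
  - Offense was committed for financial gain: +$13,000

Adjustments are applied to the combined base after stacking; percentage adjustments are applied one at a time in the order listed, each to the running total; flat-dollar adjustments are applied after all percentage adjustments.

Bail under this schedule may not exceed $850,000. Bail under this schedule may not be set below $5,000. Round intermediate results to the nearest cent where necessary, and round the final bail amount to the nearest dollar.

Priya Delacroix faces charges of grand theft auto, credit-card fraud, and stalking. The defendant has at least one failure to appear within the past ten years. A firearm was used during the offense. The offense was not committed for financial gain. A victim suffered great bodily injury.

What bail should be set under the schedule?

$225,750

Base amounts from the schedule: grand theft auto $28,500; credit-card fraud $70,500; stalking $147,500.
Stacking rule: highest base plus 50% of each additional charge. Highest is stalking at $147,500. Additional: $28,500 × 50% = $14,250; $70,500 × 50% = $35,250. Combined base = $147,500 + $49,500 = $197,000.
Victim suffered great bodily injury (+$19,500 flat): $197,000 + $19,500 = $216,500.
Firearm was used or possessed during the offense (+$9,250 flat): $216,500 + $9,250 = $225,750.
$225,750 is within the $850,000 maximum.
$225,750 is at or above the $5,000 minimum.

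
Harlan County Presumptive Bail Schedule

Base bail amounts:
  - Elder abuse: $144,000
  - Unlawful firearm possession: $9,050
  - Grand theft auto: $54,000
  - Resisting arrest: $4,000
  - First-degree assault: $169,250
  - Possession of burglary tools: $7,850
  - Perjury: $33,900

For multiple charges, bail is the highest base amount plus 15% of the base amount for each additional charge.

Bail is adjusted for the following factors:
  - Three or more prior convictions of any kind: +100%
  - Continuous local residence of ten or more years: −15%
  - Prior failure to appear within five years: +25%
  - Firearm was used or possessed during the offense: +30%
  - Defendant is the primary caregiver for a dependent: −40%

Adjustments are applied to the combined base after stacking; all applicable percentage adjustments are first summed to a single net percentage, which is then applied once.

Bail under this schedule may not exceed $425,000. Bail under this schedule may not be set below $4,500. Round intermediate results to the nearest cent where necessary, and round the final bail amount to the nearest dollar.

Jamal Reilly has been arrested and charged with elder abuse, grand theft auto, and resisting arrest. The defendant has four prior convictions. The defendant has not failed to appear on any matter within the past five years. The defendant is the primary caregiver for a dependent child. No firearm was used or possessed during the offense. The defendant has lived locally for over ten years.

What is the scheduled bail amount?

Base amounts from the schedule: elder abuse $144,000; grand theft auto $54,000; resisting arrest $4,000.
Stacking rule: highest base plus 15% of each additional charge. Highest is elder abuse at $144,000. Additional: $54,000 × 15% = $8,100; $4,000 × 15% = $600. Combined base = $144,000 + $8,700 = $152,700.
Net percentage adjustment: +100% −15% −40% = +45%. $152,700 × 1.45 = $221,415.
$221,415 is within the $425,000 maximum.
$221,415 is at or above the $4,500 minimum.

$221,415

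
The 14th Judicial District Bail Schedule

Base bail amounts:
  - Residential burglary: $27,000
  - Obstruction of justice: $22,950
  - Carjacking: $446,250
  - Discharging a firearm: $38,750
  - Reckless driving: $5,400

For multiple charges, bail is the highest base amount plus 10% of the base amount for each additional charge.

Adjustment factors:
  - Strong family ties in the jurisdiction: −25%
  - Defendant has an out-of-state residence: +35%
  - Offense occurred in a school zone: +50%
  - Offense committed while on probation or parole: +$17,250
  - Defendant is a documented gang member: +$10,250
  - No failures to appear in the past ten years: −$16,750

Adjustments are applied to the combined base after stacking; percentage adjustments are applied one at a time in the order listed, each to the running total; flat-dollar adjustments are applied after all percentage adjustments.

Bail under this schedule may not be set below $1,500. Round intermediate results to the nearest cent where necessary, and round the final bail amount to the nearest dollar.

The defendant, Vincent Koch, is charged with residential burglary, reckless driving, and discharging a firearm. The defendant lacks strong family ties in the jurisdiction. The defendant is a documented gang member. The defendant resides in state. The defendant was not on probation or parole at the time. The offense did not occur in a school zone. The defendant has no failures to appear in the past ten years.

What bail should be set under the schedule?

$35,490

Base amounts from the schedule: residential burglary $27,000; reckless driving $5,400; discharging a firearm $38,750.
Stacking rule: highest base plus 10% of each additional charge. Highest is discharging a firearm at $38,750. Additional: $27,000 × 10% = $2,700; $5,400 × 10% = $540. Combined base = $38,750 + $3,240 = $41,990.
Defendant is a documented gang member (+$10,250 flat): $41,990 + $10,250 = $52,240.
No failures to appear in the past ten years (−$16,750 flat): $52,240 − $16,750 = $35,490.
$35,490 is at or above the $1,500 minimum.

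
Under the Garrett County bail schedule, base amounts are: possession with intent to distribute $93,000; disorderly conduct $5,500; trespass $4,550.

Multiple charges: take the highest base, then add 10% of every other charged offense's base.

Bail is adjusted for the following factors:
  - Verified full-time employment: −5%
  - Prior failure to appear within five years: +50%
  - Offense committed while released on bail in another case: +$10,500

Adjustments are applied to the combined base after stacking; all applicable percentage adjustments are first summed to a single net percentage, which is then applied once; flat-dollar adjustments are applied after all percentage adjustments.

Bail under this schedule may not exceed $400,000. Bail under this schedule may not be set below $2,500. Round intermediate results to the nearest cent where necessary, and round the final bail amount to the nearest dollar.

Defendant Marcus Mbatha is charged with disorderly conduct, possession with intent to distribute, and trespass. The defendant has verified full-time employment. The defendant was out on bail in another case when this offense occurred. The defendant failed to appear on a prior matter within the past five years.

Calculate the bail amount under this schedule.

$146,807

Base amounts from the schedule: disorderly conduct $5,500; possession with intent to distribute $93,000; trespass $4,550.
Stacking rule: highest base plus 10% of each additional charge. Highest is possession with intent to distribute at $93,000. Additional: $5,500 × 10% = $550; $4,550 × 10% = $455. Combined base = $93,000 + $1,005 = $94,005.
Net percentage adjustment: −5% +50% = +45%. $94,005 × 1.45 = $136,307.25.
Offense committed while released on bail in another case (+$10,500 flat): $136,307.25 + $10,500 = $146,807.25.
$146,807.25 is within the $400,000 maximum.
$146,807.25 is at or above the $2,500 minimum.
Rounded to the nearest dollar: $146,807.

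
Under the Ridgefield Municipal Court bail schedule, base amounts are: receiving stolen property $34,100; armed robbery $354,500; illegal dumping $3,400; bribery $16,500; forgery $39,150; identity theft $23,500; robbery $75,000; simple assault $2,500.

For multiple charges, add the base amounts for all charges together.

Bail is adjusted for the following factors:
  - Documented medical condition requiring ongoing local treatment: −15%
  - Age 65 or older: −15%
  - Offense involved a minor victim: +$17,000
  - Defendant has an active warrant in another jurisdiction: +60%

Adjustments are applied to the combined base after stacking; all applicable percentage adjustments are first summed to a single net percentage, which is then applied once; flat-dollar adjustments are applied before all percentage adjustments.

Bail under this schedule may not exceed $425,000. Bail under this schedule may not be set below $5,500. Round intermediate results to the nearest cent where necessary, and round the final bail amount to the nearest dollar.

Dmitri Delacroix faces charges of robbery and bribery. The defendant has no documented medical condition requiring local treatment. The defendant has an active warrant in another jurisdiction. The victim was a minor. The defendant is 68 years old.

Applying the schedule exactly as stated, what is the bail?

Base amounts from the schedule: robbery $75,000; bribery $16,500.
Stacking rule: sum of all bases. $75,000 + $16,500 = $91,500.
Offense involved a minor victim (+$17,000 flat): $91,500 + $17,000 = $108,500.
Net percentage adjustment: −15% +60% = +45%. $108,500 × 1.45 = $157,325.
$157,325 is within the $425,000 maximum.
$157,325 is at or above the $5,500 minimum.

$157,325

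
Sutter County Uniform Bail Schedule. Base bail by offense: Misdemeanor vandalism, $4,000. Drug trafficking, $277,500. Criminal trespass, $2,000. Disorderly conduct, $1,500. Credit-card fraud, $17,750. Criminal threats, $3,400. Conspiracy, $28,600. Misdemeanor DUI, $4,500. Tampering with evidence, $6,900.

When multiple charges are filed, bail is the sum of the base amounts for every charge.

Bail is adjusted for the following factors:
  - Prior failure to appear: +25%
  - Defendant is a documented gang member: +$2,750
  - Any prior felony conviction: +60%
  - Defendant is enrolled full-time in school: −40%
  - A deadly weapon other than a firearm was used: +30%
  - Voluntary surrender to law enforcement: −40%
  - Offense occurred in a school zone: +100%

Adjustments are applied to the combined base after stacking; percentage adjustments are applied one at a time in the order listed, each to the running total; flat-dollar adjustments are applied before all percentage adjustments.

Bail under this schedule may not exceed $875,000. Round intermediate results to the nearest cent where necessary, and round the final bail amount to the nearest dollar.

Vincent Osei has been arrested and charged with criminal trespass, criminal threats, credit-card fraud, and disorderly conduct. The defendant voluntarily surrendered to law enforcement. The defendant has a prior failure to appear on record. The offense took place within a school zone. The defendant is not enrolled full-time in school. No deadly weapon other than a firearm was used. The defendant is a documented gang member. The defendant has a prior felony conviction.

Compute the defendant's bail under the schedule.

Base amounts from the schedule: criminal trespass $2,000; criminal threats $3,400; credit-card fraud $17,750; disorderly conduct $1,500.
Stacking rule: sum of all bases. $2,000 + $3,400 + $17,750 + $1,500 = $24,650.
Defendant is a documented gang member (+$2,750 flat): $24,650 + $2,750 = $27,400.
Prior failure to appear (+25%): $27,400 × 1.25 = $34,250.
Any prior felony conviction (+60%): $34,250 × 1.6 = $54,800.
Voluntary surrender to law enforcement (−40%): $54,800 × 0.6 = $32,880.
Offense occurred in a school zone (+100%): $32,880 × 2 = $65,760.
$65,760 is within the $875,000 maximum.

$65,760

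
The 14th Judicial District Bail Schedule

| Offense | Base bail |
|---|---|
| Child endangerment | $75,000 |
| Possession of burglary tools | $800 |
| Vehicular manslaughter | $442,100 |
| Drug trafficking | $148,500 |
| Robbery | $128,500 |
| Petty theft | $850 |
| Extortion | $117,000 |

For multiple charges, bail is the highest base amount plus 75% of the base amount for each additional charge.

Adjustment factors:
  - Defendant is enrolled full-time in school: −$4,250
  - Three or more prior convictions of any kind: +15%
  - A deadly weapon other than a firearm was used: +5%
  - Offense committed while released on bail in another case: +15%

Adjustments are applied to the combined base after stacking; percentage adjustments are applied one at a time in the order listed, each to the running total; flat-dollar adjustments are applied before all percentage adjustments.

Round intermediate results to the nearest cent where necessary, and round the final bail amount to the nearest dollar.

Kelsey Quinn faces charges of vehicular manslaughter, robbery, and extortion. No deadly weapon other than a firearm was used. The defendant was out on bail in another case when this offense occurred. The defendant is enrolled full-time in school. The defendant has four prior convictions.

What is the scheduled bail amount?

Base amounts from the schedule: vehicular manslaughter $442,100; robbery $128,500; extortion $117,000.
Stacking rule: highest base plus 75% of each additional charge. Highest is vehicular manslaughter at $442,100. Additional: $128,500 × 75% = $96,375; $117,000 × 75% = $87,750. Combined base = $442,100 + $184,125 = $626,225.
Defendant is enrolled full-time in school (−$4,250 flat): $626,225 − $4,250 = $621,975.
Three or more prior convictions of any kind (+15%): $621,975 × 1.15 = $715,271.25.
Offense committed while released on bail in another case (+15%): $715,271.25 × 1.15 = $822,561.94.
Rounded to the nearest dollar: $822,562.

$822,562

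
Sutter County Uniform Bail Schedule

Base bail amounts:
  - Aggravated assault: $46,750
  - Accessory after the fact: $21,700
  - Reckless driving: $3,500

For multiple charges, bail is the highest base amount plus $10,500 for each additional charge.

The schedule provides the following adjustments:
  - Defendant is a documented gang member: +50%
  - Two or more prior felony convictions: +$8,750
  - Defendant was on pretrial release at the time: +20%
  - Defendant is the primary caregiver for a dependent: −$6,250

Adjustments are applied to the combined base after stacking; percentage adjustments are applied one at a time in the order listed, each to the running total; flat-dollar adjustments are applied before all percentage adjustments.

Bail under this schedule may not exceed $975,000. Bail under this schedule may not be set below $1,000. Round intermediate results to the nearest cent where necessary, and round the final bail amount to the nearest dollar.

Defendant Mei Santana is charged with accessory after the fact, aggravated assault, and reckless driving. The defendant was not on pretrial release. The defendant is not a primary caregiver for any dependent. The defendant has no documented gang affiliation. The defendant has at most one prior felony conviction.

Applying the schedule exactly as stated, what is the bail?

Base amounts from the schedule: accessory after the fact $21,700; aggravated assault $46,750; reckless driving $3,500.
Stacking rule: highest base plus $10,500 per additional charge. Highest is aggravated assault at $46,750; 2 additional charges → +$21,000. Combined base = $67,750.
No adjustment factors apply to this defendant.
$67,750 is within the $975,000 maximum.
$67,750 is at or above the $1,000 minimum.

$67,750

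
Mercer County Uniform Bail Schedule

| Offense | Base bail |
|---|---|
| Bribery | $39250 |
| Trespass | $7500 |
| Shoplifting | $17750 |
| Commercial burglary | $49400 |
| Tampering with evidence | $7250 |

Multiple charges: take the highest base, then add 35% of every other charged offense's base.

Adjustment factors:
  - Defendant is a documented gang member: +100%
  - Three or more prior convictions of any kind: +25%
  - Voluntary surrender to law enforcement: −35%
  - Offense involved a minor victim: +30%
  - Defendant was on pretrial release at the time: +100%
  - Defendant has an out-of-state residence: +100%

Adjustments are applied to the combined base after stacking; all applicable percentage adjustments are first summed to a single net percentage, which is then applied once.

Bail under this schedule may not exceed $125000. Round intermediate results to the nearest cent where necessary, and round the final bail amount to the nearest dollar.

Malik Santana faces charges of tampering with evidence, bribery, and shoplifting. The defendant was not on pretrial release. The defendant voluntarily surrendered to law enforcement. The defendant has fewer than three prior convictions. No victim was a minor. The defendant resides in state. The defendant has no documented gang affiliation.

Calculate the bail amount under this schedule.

Base amounts from the schedule: tampering with evidence $7250; bribery $39250; shoplifting $17750.
Stacking rule: highest base plus 35% of each additional charge. Highest is bribery at $39250. Additional: $7250 × 35% = $2537.50; $17750 × 35% = $6212.50. Combined base = $39250 + $8750 = $48000.
Voluntary surrender to law enforcement (−35%): $48000 × 0.65 = $31200.
$31200 is within the $125000 maximum.

$31200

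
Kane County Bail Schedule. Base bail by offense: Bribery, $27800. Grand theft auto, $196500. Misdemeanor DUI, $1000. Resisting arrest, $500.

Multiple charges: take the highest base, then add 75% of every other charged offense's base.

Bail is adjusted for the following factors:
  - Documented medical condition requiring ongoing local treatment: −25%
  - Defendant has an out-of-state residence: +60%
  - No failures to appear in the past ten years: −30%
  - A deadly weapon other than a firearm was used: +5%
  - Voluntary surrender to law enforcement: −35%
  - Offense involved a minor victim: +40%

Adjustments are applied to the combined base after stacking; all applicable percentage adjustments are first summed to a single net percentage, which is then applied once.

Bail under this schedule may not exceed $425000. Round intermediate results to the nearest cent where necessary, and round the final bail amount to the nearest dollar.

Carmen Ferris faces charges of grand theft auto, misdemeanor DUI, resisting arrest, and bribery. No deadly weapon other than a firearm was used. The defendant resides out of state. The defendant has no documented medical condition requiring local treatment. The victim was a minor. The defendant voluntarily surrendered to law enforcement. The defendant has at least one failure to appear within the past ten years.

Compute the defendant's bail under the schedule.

$360484

Base amounts from the schedule: grand theft auto $196500; misdemeanor DUI $1000; resisting arrest $500; bribery $27800.
Stacking rule: highest base plus 75% of each additional charge. Highest is grand theft auto at $196500. Additional: $1000 × 75% = $750; $500 × 75% = $375; $27800 × 75% = $20850. Combined base = $196500 + $21975 = $218475.
Net percentage adjustment: +60% −35% +40% = +65%. $218475 × 1.65 = $360483.75.
$360483.75 is within the $425000 maximum.
Rounded to the nearest dollar: $360484.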